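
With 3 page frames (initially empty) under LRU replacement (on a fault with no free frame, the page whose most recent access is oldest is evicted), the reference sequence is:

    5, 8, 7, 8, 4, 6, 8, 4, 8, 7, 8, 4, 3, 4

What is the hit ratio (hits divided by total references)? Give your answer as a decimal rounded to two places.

5 → miss, frames (5)
8 → miss, frames (5 8)
7 → miss, frames (5 8 7)
8 → hit
4 → miss, evict 5, frames (7 8 4)
6 → miss, evict 7, frames (8 4 6)
8 → hit
4 → hit
8 → hit
7 → miss, evict 6, frames (4 8 7)
8 → hit
4 → hit
3 → miss, evict 7, frames (8 4 3)
4 → hit
Hits: 7 of 14 references → 7/14 = 0.5000.

0.50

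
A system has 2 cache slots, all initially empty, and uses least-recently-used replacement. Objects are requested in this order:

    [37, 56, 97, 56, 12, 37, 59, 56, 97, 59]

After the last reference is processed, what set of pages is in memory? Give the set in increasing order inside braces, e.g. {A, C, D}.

{59, 97}

37: fault, frames (37)
56: fault, frames (37 56)
97: fault, evict 37, frames (56 97)
56: hit
12: fault, evict 97, frames (56 12)
37: fault, evict 56, frames (12 37)
59: fault, evict 12, frames (37 59)
56: fault, evict 37, frames (59 56)
97: fault, evict 59, frames (56 97)
59: fault, evict 56, frames (97 59)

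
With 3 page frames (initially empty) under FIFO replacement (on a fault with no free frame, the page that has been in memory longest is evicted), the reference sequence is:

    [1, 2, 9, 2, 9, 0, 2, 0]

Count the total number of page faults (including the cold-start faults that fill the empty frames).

4

1: miss, frames {1}
2: miss, frames {1,2}
9: miss, frames {1,2,9}
2: hit
9: hit
0: miss, evict 1, frames {2,9,0}
2: hit
0: hit
Page faults: 4.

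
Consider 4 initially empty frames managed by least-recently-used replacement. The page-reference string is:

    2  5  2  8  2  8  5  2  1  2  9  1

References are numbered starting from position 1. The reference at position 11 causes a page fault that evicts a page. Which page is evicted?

8

pos 1: 2: miss, frames (2)
pos 2: 5: miss, frames (2 5)
pos 3: 2: hit
pos 4: 8: miss, frames (5 2 8)
pos 5: 2: hit
pos 6: 8: hit
pos 7: 5: hit
pos 8: 2: hit
pos 9: 1: miss, frames (8 5 2 1)
pos 10: 2: hit
pos 11: 9: miss, evict 8, frames (5 1 2 9)
At position 11, page 8 is evicted.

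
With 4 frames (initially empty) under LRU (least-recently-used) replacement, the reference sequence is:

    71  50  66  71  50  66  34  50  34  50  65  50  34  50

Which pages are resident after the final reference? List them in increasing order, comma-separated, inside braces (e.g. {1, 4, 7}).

71 → fault, frames [71]
50 → fault, frames [71, 50]
66 → fault, frames [71, 50, 66]
71 → hit
50 → hit
66 → hit
34 → fault, frames [71, 50, 66, 34]
50 → hit
34 → hit
50 → hit
65 → fault, evict 71, frames [66, 34, 50, 65]
50 → hit
34 → hit
50 → hit

{34, 50, 65, 66}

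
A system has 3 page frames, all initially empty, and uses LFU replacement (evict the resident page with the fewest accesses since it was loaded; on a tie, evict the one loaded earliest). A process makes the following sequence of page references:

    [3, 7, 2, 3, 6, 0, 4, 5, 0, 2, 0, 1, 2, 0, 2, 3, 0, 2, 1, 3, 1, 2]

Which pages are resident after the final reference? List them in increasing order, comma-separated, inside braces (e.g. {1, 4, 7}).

{0, 1, 2}

3 → fault, frames [3]
7 → fault, frames [3, 7]
2 → fault, frames [3, 7, 2]
3 → hit
6 → fault, evict 7, frames [3, 2, 6]
0 → fault, evict 2, frames [3, 6, 0]
4 → fault, evict 6, frames [3, 0, 4]
5 → fault, evict 0, frames [3, 4, 5]
0 → fault, evict 4, frames [3, 5, 0]
2 → fault, evict 5, frames [3, 0, 2]
0 → hit
1 → fault, evict 2, frames [3, 0, 1]
2 → fault, evict 1, frames [3, 0, 2]
0 → hit
2 → hit
3 → hit
0 → hit
2 → hit
1 → fault, evict 3, frames [0, 2, 1]
3 → fault, evict 1, frames [0, 2, 3]
1 → fault, evict 3, frames [0, 2, 1]
2 → hit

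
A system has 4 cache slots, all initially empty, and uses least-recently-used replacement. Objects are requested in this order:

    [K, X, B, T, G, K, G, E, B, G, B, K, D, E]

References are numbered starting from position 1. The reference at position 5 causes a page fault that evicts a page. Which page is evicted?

pos 1: K → miss, frames [K]
pos 2: X → miss, frames [K, X]
pos 3: B → miss, frames [K, X, B]
pos 4: T → miss, frames [K, X, B, T]
pos 5: G → miss, evict K, frames [X, B, T, G]
At position 5, page K is evicted.

K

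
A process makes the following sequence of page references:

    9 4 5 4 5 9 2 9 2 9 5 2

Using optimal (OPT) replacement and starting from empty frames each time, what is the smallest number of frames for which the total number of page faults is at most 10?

f=1: 12 faults
f=2: 6 faults
f=3: 4 faults
f=4: 4 faults
Smallest f with faults ≤ 10 is 2.

2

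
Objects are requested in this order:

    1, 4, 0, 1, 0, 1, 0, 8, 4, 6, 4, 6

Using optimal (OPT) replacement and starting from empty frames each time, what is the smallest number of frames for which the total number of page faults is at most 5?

f=1: 12 faults
f=2: 6 faults
f=3: 5 faults
f=4: 5 faults
f=5: 5 faults
Smallest f with faults ≤ 5 is 3.

3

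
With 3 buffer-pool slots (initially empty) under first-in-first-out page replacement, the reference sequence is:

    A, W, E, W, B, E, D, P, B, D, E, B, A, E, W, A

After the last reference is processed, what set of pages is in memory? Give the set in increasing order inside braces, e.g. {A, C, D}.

{A, B, W}

A → miss, frames {A}
W → miss, frames {A,W}
E → miss, frames {A,W,E}
W → hit
B → miss, evict A, frames {W,E,B}
E → hit
D → miss, evict W, frames {E,B,D}
P → miss, evict E, frames {B,D,P}
B → hit
D → hit
E → miss, evict B, frames {D,P,E}
B → miss, evict D, frames {P,E,B}
A → miss, evict P, frames {E,B,A}
E → hit
W → miss, evict E, frames {B,A,W}
A → hit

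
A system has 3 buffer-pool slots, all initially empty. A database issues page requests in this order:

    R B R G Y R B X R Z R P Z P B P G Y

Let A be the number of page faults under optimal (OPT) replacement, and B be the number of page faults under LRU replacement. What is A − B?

Under OPT: F F . F F . . F . F . F . . . . F F → 9 faults.
Under LRU: F F . F F . F F . F . F . . F . F F → 11 faults.
A − B = 9 − 11 = -2.

-2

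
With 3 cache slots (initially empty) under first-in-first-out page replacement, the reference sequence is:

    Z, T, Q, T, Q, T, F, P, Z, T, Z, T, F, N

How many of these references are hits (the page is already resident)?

5

Z: miss, frames [Z]
T: miss, frames [Z, T]
Q: miss, frames [Z, T, Q]
T: hit
Q: hit
T: hit
F: miss, evict Z, frames [T, Q, F]
P: miss, evict T, frames [Q, F, P]
Z: miss, evict Q, frames [F, P, Z]
T: miss, evict F, frames [P, Z, T]
Z: hit
T: hit
F: miss, evict P, frames [Z, T, F]
N: miss, evict Z, frames [T, F, N]
Hits: 5.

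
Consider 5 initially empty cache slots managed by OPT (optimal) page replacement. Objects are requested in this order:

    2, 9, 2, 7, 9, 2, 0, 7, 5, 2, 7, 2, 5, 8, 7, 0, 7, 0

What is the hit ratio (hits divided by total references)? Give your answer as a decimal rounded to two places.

0.67

2: fault, frames {2}
9: fault, frames {2,9}
2: hit
7: fault, frames {2,9,7}
9: hit
2: hit
0: fault, frames {2,9,7,0}
7: hit
5: fault, frames {2,9,7,0,5}
2: hit
7: hit
2: hit
5: hit
8: fault, evict 5, frames {2,9,7,0,8}
7: hit
0: hit
7: hit
0: hit
Hits: 12 of 18 references → 12/18 = 0.6667.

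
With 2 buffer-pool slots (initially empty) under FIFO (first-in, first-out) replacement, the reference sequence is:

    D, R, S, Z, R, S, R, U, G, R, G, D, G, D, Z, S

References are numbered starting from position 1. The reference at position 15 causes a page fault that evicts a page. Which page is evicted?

pos 1: D -> miss, frames (D)
pos 2: R -> miss, frames (D R)
pos 3: S -> miss, evict D, frames (R S)
pos 4: Z -> miss, evict R, frames (S Z)
pos 5: R -> miss, evict S, frames (Z R)
pos 6: S -> miss, evict Z, frames (R S)
pos 7: R -> hit
pos 8: U -> miss, evict R, frames (S U)
pos 9: G -> miss, evict S, frames (U G)
pos 10: R -> miss, evict U, frames (G R)
pos 11: G -> hit
pos 12: D -> miss, evict G, frames (R D)
pos 13: G -> miss, evict R, frames (D G)
pos 14: D -> hit
pos 15: Z -> miss, evict D, frames (G Z)
At position 15, page D is evicted.

D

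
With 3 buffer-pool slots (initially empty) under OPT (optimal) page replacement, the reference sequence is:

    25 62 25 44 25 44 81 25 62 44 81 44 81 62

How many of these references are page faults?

25 -> fault, frames {25}
62 -> fault, frames {25,62}
25 -> hit
44 -> fault, frames {25,62,44}
25 -> hit
44 -> hit
81 -> fault, evict 44, frames {25,62,81}
25 -> hit
62 -> hit
44 -> fault, evict 25, frames {62,81,44}
81 -> hit
44 -> hit
81 -> hit
62 -> hit
Page faults: 5.

5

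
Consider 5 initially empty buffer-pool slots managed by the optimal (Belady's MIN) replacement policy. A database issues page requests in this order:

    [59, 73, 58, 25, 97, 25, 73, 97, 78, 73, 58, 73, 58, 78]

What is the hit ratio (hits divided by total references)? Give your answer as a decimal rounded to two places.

59 → miss, frames (59)
73 → miss, frames (59 73)
58 → miss, frames (59 73 58)
25 → miss, frames (59 73 58 25)
97 → miss, frames (59 73 58 25 97)
25 → hit
73 → hit
97 → hit
78 → miss, evict 97, frames (59 73 58 25 78)
73 → hit
58 → hit
73 → hit
58 → hit
78 → hit
Hits: 8 of 14 references → 8/14 = 0.5714.

0.57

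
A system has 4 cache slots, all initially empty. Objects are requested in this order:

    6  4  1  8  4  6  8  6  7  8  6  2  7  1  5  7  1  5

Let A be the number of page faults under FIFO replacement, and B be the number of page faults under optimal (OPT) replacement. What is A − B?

3

Under FIFO: F F F F . . . . F . F F . F F F . . → 10 faults.
Under OPT: F F F F . . . . F . . F . . F . . . → 7 faults.
A − B = 10 − 7 = 3.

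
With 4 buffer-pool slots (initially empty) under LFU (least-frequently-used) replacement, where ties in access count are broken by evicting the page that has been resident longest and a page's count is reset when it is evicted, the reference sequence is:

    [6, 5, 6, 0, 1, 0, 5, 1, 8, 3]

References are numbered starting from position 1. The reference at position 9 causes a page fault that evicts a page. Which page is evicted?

6

pos 1: 6 → fault, frames [6]
pos 2: 5 → fault, frames [6, 5]
pos 3: 6 → hit
pos 4: 0 → fault, frames [6, 5, 0]
pos 5: 1 → fault, frames [6, 5, 0, 1]
pos 6: 0 → hit
pos 7: 5 → hit
pos 8: 1 → hit
pos 9: 8 → fault, evict 6, frames [5, 0, 1, 8]
At position 9, page 6 is evicted.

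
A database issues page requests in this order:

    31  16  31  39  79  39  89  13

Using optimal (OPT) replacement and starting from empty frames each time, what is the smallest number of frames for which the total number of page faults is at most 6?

2

f=1: 8 faults
f=2: 6 faults
f=3: 6 faults
f=4: 6 faults
f=5: 6 faults
f=6: 6 faults
Smallest f with faults ≤ 6 is 2.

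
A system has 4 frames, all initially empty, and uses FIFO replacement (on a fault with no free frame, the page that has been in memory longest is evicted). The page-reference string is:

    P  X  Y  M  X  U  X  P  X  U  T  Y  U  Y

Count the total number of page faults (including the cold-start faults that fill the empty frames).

P -> fault, frames (P)
X -> fault, frames (P X)
Y -> fault, frames (P X Y)
M -> fault, frames (P X Y M)
X -> hit
U -> fault, evict P, frames (X Y M U)
X -> hit
P -> fault, evict X, frames (Y M U P)
X -> fault, evict Y, frames (M U P X)
U -> hit
T -> fault, evict M, frames (U P X T)
Y -> fault, evict U, frames (P X T Y)
U -> fault, evict P, frames (X T Y U)
Y -> hit
Page faults: 10.

10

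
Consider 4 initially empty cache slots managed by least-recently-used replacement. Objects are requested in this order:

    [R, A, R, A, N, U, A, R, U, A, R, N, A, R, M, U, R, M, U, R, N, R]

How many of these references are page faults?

7

R: fault, frames (R)
A: fault, frames (R A)
R: hit
A: hit
N: fault, frames (R A N)
U: fault, frames (R A N U)
A: hit
R: hit
U: hit
A: hit
R: hit
N: hit
A: hit
R: hit
M: fault, evict U, frames (N A R M)
U: fault, evict N, frames (A R M U)
R: hit
M: hit
U: hit
R: hit
N: fault, evict A, frames (M U R N)
R: hit
Page faults: 7.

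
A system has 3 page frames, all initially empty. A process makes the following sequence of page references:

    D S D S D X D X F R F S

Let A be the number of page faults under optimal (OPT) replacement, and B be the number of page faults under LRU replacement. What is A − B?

-1

Under OPT: F F . . . F . . F F . . → 5 faults.
Under LRU: F F . . . F . . F F . F → 6 faults.
A − B = 5 − 6 = -1.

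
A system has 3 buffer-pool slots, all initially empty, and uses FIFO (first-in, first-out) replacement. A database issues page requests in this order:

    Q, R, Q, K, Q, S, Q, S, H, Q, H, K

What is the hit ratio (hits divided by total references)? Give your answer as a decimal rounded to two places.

0.42

Q → miss, frames [Q]
R → miss, frames [Q, R]
Q → hit
K → miss, frames [Q, R, K]
Q → hit
S → miss, evict Q, frames [R, K, S]
Q → miss, evict R, frames [K, S, Q]
S → hit
H → miss, evict K, frames [S, Q, H]
Q → hit
H → hit
K → miss, evict S, frames [Q, H, K]
Hits: 5 of 12 references → 5/12 = 0.4167.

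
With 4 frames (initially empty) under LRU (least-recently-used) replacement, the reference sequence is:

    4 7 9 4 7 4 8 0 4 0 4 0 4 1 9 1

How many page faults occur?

4 -> miss, frames {4}
7 -> miss, frames {4,7}
9 -> miss, frames {4,7,9}
4 -> hit
7 -> hit
4 -> hit
8 -> miss, frames {9,7,4,8}
0 -> miss, evict 9, frames {7,4,8,0}
4 -> hit
0 -> hit
4 -> hit
0 -> hit
4 -> hit
1 -> miss, evict 7, frames {8,0,4,1}
9 -> miss, evict 8, frames {0,4,1,9}
1 -> hit
Page faults: 7.

7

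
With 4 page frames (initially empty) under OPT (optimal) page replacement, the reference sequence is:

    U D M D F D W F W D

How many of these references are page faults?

U: fault, frames {U}
D: fault, frames {U,D}
M: fault, frames {U,D,M}
D: hit
F: fault, frames {U,D,M,F}
D: hit
W: fault, evict M, frames {U,D,F,W}
F: hit
W: hit
D: hit
Page faults: 5.

5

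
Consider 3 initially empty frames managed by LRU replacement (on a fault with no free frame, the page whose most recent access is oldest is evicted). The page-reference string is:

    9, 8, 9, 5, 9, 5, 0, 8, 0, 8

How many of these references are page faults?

5

9 → miss, frames {9}
8 → miss, frames {9,8}
9 → hit
5 → miss, frames {8,9,5}
9 → hit
5 → hit
0 → miss, evict 8, frames {9,5,0}
8 → miss, evict 9, frames {5,0,8}
0 → hit
8 → hit
Page faults: 5.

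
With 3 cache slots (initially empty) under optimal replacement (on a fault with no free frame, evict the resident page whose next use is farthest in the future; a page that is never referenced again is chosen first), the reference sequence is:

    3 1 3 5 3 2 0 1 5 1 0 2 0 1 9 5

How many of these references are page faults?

8

3 → miss, frames [3]
1 → miss, frames [3, 1]
3 → hit
5 → miss, frames [3, 1, 5]
3 → hit
2 → miss, evict 3, frames [1, 5, 2]
0 → miss, evict 2, frames [1, 5, 0]
1 → hit
5 → hit
1 → hit
0 → hit
2 → miss, evict 5, frames [1, 0, 2]
0 → hit
1 → hit
9 → miss, evict 2, frames [1, 0, 9]
5 → miss, evict 9, frames [1, 0, 5]
Page faults: 8.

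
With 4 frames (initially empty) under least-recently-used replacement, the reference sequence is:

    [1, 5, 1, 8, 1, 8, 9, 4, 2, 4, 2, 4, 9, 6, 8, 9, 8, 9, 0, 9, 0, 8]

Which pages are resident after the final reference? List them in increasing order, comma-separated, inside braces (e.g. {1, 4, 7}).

{0, 6, 8, 9}

1: fault, frames {1}
5: fault, frames {1,5}
1: hit
8: fault, frames {5,1,8}
1: hit
8: hit
9: fault, frames {5,1,8,9}
4: fault, evict 5, frames {1,8,9,4}
2: fault, evict 1, frames {8,9,4,2}
4: hit
2: hit
4: hit
9: hit
6: fault, evict 8, frames {2,4,9,6}
8: fault, evict 2, frames {4,9,6,8}
9: hit
8: hit
9: hit
0: fault, evict 4, frames {6,8,9,0}
9: hit
0: hit
8: hit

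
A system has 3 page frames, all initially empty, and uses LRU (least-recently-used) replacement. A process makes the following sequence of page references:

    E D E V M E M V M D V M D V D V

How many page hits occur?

E -> miss, frames [E]
D -> miss, frames [E, D]
E -> hit
V -> miss, frames [D, E, V]
M -> miss, evict D, frames [E, V, M]
E -> hit
M -> hit
V -> hit
M -> hit
D -> miss, evict E, frames [V, M, D]
V -> hit
M -> hit
D -> hit
V -> hit
D -> hit
V -> hit
Hits: 11.

11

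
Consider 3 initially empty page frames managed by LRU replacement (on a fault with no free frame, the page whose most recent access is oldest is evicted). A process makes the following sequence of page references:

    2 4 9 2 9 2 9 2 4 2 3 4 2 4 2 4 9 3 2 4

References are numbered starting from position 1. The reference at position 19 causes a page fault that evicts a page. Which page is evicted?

pos 1: 2: fault, frames [2]
pos 2: 4: fault, frames [2, 4]
pos 3: 9: fault, frames [2, 4, 9]
pos 4: 2: hit
pos 5: 9: hit
pos 6: 2: hit
pos 7: 9: hit
pos 8: 2: hit
pos 9: 4: hit
pos 10: 2: hit
pos 11: 3: fault, evict 9, frames [4, 2, 3]
pos 12: 4: hit
pos 13: 2: hit
pos 14: 4: hit
pos 15: 2: hit
pos 16: 4: hit
pos 17: 9: fault, evict 3, frames [2, 4, 9]
pos 18: 3: fault, evict 2, frames [4, 9, 3]
pos 19: 2: fault, evict 4, frames [9, 3, 2]
At position 19, page 4 is evicted.

4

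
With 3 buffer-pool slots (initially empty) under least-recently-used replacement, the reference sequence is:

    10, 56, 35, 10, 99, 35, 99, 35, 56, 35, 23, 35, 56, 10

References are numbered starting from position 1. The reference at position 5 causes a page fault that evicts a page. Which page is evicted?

56

pos 1: 10: miss, frames (10)
pos 2: 56: miss, frames (10 56)
pos 3: 35: miss, frames (10 56 35)
pos 4: 10: hit
pos 5: 99: miss, evict 56, frames (35 10 99)
At position 5, page 56 is evicted.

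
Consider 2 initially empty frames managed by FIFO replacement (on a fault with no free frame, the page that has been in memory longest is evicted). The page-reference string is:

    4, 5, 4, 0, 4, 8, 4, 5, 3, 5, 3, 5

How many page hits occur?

4 → fault, frames {4}
5 → fault, frames {4,5}
4 → hit
0 → fault, evict 4, frames {5,0}
4 → fault, evict 5, frames {0,4}
8 → fault, evict 0, frames {4,8}
4 → hit
5 → fault, evict 4, frames {8,5}
3 → fault, evict 8, frames {5,3}
5 → hit
3 → hit
5 → hit
Hits: 5.

5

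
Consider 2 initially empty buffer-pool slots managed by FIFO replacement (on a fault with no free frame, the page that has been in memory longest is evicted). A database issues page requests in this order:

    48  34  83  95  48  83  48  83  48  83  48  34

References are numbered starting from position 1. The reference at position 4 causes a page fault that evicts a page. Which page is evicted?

34

pos 1: 48 -> miss, frames {48}
pos 2: 34 -> miss, frames {48,34}
pos 3: 83 -> miss, evict 48, frames {34,83}
pos 4: 95 -> miss, evict 34, frames {83,95}
At position 4, page 34 is evicted.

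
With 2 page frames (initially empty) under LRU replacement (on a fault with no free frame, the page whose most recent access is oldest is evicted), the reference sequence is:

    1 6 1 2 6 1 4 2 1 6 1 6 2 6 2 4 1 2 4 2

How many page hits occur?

1: fault, frames {1}
6: fault, frames {1,6}
1: hit
2: fault, evict 6, frames {1,2}
6: fault, evict 1, frames {2,6}
1: fault, evict 2, frames {6,1}
4: fault, evict 6, frames {1,4}
2: fault, evict 1, frames {4,2}
1: fault, evict 4, frames {2,1}
6: fault, evict 2, frames {1,6}
1: hit
6: hit
2: fault, evict 1, frames {6,2}
6: hit
2: hit
4: fault, evict 6, frames {2,4}
1: fault, evict 2, frames {4,1}
2: fault, evict 4, frames {1,2}
4: fault, evict 1, frames {2,4}
2: hit
Hits: 6.

6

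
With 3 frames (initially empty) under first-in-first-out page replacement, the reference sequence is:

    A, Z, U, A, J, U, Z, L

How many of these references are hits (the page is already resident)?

3

A → fault, frames [A]
Z → fault, frames [A, Z]
U → fault, frames [A, Z, U]
A → hit
J → fault, evict A, frames [Z, U, J]
U → hit
Z → hit
L → fault, evict Z, frames [U, J, L]
Hits: 3.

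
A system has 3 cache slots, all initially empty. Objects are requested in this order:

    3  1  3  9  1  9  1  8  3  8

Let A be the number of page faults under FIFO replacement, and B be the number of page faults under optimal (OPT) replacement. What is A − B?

1

Under FIFO: F F . F . . . F F . → 5 faults.
Under OPT: F F . F . . . F . . → 4 faults.
A − B = 5 − 4 = 1.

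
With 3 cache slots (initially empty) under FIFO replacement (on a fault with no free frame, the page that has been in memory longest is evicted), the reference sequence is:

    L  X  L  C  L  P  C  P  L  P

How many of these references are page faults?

5

L -> miss, frames [L]
X -> miss, frames [L, X]
L -> hit
C -> miss, frames [L, X, C]
L -> hit
P -> miss, evict L, frames [X, C, P]
C -> hit
P -> hit
L -> miss, evict X, frames [C, P, L]
P -> hit
Page faults: 5.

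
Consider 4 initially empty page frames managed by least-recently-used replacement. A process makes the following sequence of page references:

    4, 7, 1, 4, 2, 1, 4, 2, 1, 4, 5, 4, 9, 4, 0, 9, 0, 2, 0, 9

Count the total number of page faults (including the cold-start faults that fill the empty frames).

8

4 → fault, frames (4)
7 → fault, frames (4 7)
1 → fault, frames (4 7 1)
4 → hit
2 → fault, frames (7 1 4 2)
1 → hit
4 → hit
2 → hit
1 → hit
4 → hit
5 → fault, evict 7, frames (2 1 4 5)
4 → hit
9 → fault, evict 2, frames (1 5 4 9)
4 → hit
0 → fault, evict 1, frames (5 9 4 0)
9 → hit
0 → hit
2 → fault, evict 5, frames (4 9 0 2)
0 → hit
9 → hit
Page faults: 8.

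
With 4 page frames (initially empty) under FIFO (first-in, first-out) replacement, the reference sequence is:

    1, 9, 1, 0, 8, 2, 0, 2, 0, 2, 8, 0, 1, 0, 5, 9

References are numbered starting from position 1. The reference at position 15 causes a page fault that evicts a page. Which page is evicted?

pos 1: 1 -> miss, frames [1]
pos 2: 9 -> miss, frames [1, 9]
pos 3: 1 -> hit
pos 4: 0 -> miss, frames [1, 9, 0]
pos 5: 8 -> miss, frames [1, 9, 0, 8]
pos 6: 2 -> miss, evict 1, frames [9, 0, 8, 2]
pos 7: 0 -> hit
pos 8: 2 -> hit
pos 9: 0 -> hit
pos 10: 2 -> hit
pos 11: 8 -> hit
pos 12: 0 -> hit
pos 13: 1 -> miss, evict 9, frames [0, 8, 2, 1]
pos 14: 0 -> hit
pos 15: 5 -> miss, evict 0, frames [8, 2, 1, 5]
At position 15, page 0 is evicted.

0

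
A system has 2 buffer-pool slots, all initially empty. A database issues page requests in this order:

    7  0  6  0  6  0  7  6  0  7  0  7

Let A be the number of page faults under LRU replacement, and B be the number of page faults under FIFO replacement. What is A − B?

Under LRU: F F F . . . F F F F . . → 7 faults.
Under FIFO: F F F . . . F . F . . . → 5 faults.
A − B = 7 − 5 = 2.

2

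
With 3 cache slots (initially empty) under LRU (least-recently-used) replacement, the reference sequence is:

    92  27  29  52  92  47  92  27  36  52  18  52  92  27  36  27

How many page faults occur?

13

92: miss, frames {92}
27: miss, frames {92,27}
29: miss, frames {92,27,29}
52: miss, evict 92, frames {27,29,52}
92: miss, evict 27, frames {29,52,92}
47: miss, evict 29, frames {52,92,47}
92: hit
27: miss, evict 52, frames {47,92,27}
36: miss, evict 47, frames {92,27,36}
52: miss, evict 92, frames {27,36,52}
18: miss, evict 27, frames {36,52,18}
52: hit
92: miss, evict 36, frames {18,52,92}
27: miss, evict 18, frames {52,92,27}
36: miss, evict 52, frames {92,27,36}
27: hit
Page faults: 13.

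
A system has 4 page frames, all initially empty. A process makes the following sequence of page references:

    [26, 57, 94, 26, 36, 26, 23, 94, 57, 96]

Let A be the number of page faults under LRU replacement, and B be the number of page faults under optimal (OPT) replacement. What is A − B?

Under LRU: F F F . F . F . F F → 7 faults.
Under OPT: F F F . F . F . . F → 6 faults.
A − B = 7 − 6 = 1.

1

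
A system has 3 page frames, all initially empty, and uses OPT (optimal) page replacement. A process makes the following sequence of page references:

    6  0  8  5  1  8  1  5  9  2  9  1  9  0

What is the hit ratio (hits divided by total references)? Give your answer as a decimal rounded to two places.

6: miss, frames [6]
0: miss, frames [6, 0]
8: miss, frames [6, 0, 8]
5: miss, evict 6, frames [0, 8, 5]
1: miss, evict 0, frames [8, 5, 1]
8: hit
1: hit
5: hit
9: miss, evict 5, frames [8, 1, 9]
2: miss, evict 8, frames [1, 9, 2]
9: hit
1: hit
9: hit
0: miss, evict 2, frames [1, 9, 0]
Hits: 6 of 14 references → 6/14 = 0.4286.

0.43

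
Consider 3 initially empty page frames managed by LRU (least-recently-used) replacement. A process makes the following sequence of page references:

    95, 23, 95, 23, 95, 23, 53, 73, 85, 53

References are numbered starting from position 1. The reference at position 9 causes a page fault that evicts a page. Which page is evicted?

pos 1: 95 -> miss, frames (95)
pos 2: 23 -> miss, frames (95 23)
pos 3: 95 -> hit
pos 4: 23 -> hit
pos 5: 95 -> hit
pos 6: 23 -> hit
pos 7: 53 -> miss, frames (95 23 53)
pos 8: 73 -> miss, evict 95, frames (23 53 73)
pos 9: 85 -> miss, evict 23, frames (53 73 85)
At position 9, page 23 is evicted.

23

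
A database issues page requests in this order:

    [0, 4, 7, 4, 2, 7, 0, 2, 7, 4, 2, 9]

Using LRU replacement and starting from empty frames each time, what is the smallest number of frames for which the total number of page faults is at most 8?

f=1: 12 faults
f=2: 11 faults
f=3: 7 faults
f=4: 5 faults
f=5: 5 faults
Smallest f with faults ≤ 8 is 3.

3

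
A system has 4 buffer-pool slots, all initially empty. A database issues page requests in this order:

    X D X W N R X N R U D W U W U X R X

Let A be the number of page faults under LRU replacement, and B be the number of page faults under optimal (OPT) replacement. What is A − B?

Under LRU: F F . F F F . . . F F F . . . F F . → 10 faults.
Under OPT: F F . F F F . . . F . F . . . . . . → 7 faults.
A − B = 10 − 7 = 3.

3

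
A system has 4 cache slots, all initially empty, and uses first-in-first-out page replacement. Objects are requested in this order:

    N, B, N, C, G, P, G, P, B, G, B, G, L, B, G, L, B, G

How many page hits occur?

N → fault, frames [N]
B → fault, frames [N, B]
N → hit
C → fault, frames [N, B, C]
G → fault, frames [N, B, C, G]
P → fault, evict N, frames [B, C, G, P]
G → hit
P → hit
B → hit
G → hit
B → hit
G → hit
L → fault, evict B, frames [C, G, P, L]
B → fault, evict C, frames [G, P, L, B]
G → hit
L → hit
B → hit
G → hit
Hits: 11.

11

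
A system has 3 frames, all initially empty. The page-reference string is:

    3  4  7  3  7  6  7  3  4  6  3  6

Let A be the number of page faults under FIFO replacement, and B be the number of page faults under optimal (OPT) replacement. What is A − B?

Under FIFO: F F F . . F . F F . . . → 6 faults.
Under OPT: F F F . . F . . F . . . → 5 faults.
A − B = 6 − 5 = 1.

1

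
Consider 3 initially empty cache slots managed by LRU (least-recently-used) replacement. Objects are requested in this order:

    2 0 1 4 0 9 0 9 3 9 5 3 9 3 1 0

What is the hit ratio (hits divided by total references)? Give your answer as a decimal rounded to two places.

0.44

2 -> miss, frames (2)
0 -> miss, frames (2 0)
1 -> miss, frames (2 0 1)
4 -> miss, evict 2, frames (0 1 4)
0 -> hit
9 -> miss, evict 1, frames (4 0 9)
0 -> hit
9 -> hit
3 -> miss, evict 4, frames (0 9 3)
9 -> hit
5 -> miss, evict 0, frames (3 9 5)
3 -> hit
9 -> hit
3 -> hit
1 -> miss, evict 5, frames (9 3 1)
0 -> miss, evict 9, frames (3 1 0)
Hits: 7 of 16 references → 7/16 = 0.4375.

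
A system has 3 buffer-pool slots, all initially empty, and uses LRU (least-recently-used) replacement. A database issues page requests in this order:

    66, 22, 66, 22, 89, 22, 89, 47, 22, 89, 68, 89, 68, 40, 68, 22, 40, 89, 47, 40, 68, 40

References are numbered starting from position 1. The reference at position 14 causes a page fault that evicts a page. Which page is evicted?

pos 1: 66 -> miss, frames {66}
pos 2: 22 -> miss, frames {66,22}
pos 3: 66 -> hit
pos 4: 22 -> hit
pos 5: 89 -> miss, frames {66,22,89}
pos 6: 22 -> hit
pos 7: 89 -> hit
pos 8: 47 -> miss, evict 66, frames {22,89,47}
pos 9: 22 -> hit
pos 10: 89 -> hit
pos 11: 68 -> miss, evict 47, frames {22,89,68}
pos 12: 89 -> hit
pos 13: 68 -> hit
pos 14: 40 -> miss, evict 22, frames {89,68,40}
At position 14, page 22 is evicted.

22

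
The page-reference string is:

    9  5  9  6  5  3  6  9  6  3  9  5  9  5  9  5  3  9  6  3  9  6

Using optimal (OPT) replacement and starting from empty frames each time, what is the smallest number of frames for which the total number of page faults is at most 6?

3

f=1: 22 faults
f=2: 10 faults
f=3: 6 faults
f=4: 4 faults
Smallest f with faults ≤ 6 is 3.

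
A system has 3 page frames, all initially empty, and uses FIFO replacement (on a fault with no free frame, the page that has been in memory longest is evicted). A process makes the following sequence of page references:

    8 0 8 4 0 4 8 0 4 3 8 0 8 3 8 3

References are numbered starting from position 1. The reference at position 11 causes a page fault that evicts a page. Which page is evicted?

pos 1: 8: fault, frames [8]
pos 2: 0: fault, frames [8, 0]
pos 3: 8: hit
pos 4: 4: fault, frames [8, 0, 4]
pos 5: 0: hit
pos 6: 4: hit
pos 7: 8: hit
pos 8: 0: hit
pos 9: 4: hit
pos 10: 3: fault, evict 8, frames [0, 4, 3]
pos 11: 8: fault, evict 0, frames [4, 3, 8]
At position 11, page 0 is evicted.

0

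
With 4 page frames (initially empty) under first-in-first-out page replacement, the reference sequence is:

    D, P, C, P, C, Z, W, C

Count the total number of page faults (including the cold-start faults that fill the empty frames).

D: miss, frames (D)
P: miss, frames (D P)
C: miss, frames (D P C)
P: hit
C: hit
Z: miss, frames (D P C Z)
W: miss, evict D, frames (P C Z W)
C: hit
Page faults: 5.

5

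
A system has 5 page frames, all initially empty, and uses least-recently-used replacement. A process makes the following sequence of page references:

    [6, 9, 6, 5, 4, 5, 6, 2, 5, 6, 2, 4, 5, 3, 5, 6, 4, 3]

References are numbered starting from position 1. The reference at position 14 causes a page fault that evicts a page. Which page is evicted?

pos 1: 6 -> miss, frames [6]
pos 2: 9 -> miss, frames [6, 9]
pos 3: 6 -> hit
pos 4: 5 -> miss, frames [9, 6, 5]
pos 5: 4 -> miss, frames [9, 6, 5, 4]
pos 6: 5 -> hit
pos 7: 6 -> hit
pos 8: 2 -> miss, frames [9, 4, 5, 6, 2]
pos 9: 5 -> hit
pos 10: 6 -> hit
pos 11: 2 -> hit
pos 12: 4 -> hit
pos 13: 5 -> hit
pos 14: 3 -> miss, evict 9, frames [6, 2, 4, 5, 3]
At position 14, page 9 is evicted.

9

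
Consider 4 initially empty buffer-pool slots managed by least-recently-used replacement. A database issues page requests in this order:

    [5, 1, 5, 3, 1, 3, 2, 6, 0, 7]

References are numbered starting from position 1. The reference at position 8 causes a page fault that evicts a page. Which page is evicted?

pos 1: 5 → fault, frames [5]
pos 2: 1 → fault, frames [5, 1]
pos 3: 5 → hit
pos 4: 3 → fault, frames [1, 5, 3]
pos 5: 1 → hit
pos 6: 3 → hit
pos 7: 2 → fault, frames [5, 1, 3, 2]
pos 8: 6 → fault, evict 5, frames [1, 3, 2, 6]
At position 8, page 5 is evicted.

5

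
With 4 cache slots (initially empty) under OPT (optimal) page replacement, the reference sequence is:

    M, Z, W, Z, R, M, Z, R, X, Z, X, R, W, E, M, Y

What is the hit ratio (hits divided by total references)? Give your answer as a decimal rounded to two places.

0.50

M: fault, frames [M]
Z: fault, frames [M, Z]
W: fault, frames [M, Z, W]
Z: hit
R: fault, frames [M, Z, W, R]
M: hit
Z: hit
R: hit
X: fault, evict M, frames [Z, W, R, X]
Z: hit
X: hit
R: hit
W: hit
E: fault, evict X, frames [Z, W, R, E]
M: fault, evict E, frames [Z, W, R, M]
Y: fault, evict M, frames [Z, W, R, Y]
Hits: 8 of 16 references → 8/16 = 0.5000.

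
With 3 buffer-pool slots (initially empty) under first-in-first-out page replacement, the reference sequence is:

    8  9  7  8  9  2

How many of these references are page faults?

8 → fault, frames {8}
9 → fault, frames {8,9}
7 → fault, frames {8,9,7}
8 → hit
9 → hit
2 → fault, evict 8, frames {9,7,2}
Page faults: 4.

4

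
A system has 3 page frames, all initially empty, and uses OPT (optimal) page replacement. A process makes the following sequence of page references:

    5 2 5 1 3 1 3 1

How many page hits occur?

4

5: fault, frames (5)
2: fault, frames (5 2)
5: hit
1: fault, frames (5 2 1)
3: fault, evict 2, frames (5 1 3)
1: hit
3: hit
1: hit
Hits: 4.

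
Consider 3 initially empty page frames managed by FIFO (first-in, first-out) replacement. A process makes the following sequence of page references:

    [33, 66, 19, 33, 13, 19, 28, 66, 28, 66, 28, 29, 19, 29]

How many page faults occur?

33: fault, frames [33]
66: fault, frames [33, 66]
19: fault, frames [33, 66, 19]
33: hit
13: fault, evict 33, frames [66, 19, 13]
19: hit
28: fault, evict 66, frames [19, 13, 28]
66: fault, evict 19, frames [13, 28, 66]
28: hit
66: hit
28: hit
29: fault, evict 13, frames [28, 66, 29]
19: fault, evict 28, frames [66, 29, 19]
29: hit
Page faults: 8.

8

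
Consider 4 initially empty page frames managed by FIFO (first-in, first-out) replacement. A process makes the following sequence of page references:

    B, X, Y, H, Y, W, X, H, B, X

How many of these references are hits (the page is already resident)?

3

B -> fault, frames [B]
X -> fault, frames [B, X]
Y -> fault, frames [B, X, Y]
H -> fault, frames [B, X, Y, H]
Y -> hit
W -> fault, evict B, frames [X, Y, H, W]
X -> hit
H -> hit
B -> fault, evict X, frames [Y, H, W, B]
X -> fault, evict Y, frames [H, W, B, X]
Hits: 3.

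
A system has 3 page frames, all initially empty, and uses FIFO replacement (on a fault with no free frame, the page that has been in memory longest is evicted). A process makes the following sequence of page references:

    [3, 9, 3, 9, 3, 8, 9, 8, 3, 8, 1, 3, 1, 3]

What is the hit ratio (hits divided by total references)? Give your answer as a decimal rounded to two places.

3 -> miss, frames {3}
9 -> miss, frames {3,9}
3 -> hit
9 -> hit
3 -> hit
8 -> miss, frames {3,9,8}
9 -> hit
8 -> hit
3 -> hit
8 -> hit
1 -> miss, evict 3, frames {9,8,1}
3 -> miss, evict 9, frames {8,1,3}
1 -> hit
3 -> hit
Hits: 9 of 14 references → 9/14 = 0.6429.

0.64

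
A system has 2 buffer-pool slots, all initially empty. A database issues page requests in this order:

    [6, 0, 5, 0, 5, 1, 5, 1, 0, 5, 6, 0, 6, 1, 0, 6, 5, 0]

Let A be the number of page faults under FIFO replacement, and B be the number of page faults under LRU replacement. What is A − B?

Under FIFO: F F F . . F . . F F F F . F . F F F → 12 faults.
Under LRU: F F F . . F . . F F F F . F F F F F → 13 faults.
A − B = 12 − 13 = -1.

-1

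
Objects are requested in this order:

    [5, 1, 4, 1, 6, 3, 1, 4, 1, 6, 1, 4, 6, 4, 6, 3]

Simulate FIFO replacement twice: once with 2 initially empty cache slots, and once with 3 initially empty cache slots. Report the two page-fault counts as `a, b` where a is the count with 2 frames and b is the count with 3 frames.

12, 9

2 frames: F F F . F F F F . F F F F . . F → 12 faults.
3 frames: F F F . F F F F . F . . . . . F → 9 faults.
9 < 12: adding a frame reduced faults, as is typical.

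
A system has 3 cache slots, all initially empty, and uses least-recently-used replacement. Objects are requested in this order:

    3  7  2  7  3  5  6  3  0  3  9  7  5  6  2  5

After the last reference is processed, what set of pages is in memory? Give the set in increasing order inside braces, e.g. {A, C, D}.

3 → fault, frames (3)
7 → fault, frames (3 7)
2 → fault, frames (3 7 2)
7 → hit
3 → hit
5 → fault, evict 2, frames (7 3 5)
6 → fault, evict 7, frames (3 5 6)
3 → hit
0 → fault, evict 5, frames (6 3 0)
3 → hit
9 → fault, evict 6, frames (0 3 9)
7 → fault, evict 0, frames (3 9 7)
5 → fault, evict 3, frames (9 7 5)
6 → fault, evict 9, frames (7 5 6)
2 → fault, evict 7, frames (5 6 2)
5 → hit

{2, 5, 6}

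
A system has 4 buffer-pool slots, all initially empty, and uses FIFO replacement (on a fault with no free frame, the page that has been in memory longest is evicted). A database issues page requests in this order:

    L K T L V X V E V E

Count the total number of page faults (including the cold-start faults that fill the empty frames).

6

L → fault, frames [L]
K → fault, frames [L, K]
T → fault, frames [L, K, T]
L → hit
V → fault, frames [L, K, T, V]
X → fault, evict L, frames [K, T, V, X]
V → hit
E → fault, evict K, frames [T, V, X, E]
V → hit
E → hit
Page faults: 6.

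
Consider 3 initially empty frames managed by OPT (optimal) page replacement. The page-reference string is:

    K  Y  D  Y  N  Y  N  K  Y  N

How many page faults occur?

4

K -> fault, frames (K)
Y -> fault, frames (K Y)
D -> fault, frames (K Y D)
Y -> hit
N -> fault, evict D, frames (K Y N)
Y -> hit
N -> hit
K -> hit
Y -> hit
N -> hit
Page faults: 4.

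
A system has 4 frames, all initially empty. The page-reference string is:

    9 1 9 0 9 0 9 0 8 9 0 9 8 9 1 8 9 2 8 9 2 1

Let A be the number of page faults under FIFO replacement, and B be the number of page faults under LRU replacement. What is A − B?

2

Under FIFO: F F . F . . . . F . . . . . . . . F . F . F → 7 faults.
Under LRU: F F . F . . . . F . . . . . . . . F . . . . → 5 faults.
A − B = 7 − 5 = 2.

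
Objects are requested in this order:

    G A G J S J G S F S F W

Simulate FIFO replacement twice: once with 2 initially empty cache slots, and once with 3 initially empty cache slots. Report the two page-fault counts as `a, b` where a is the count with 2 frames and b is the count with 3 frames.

8, 7

2 frames: F F . F F . F . F F . F → 8 faults.
3 frames: F F . F F . F . F . . F → 7 faults.
7 < 8: adding a frame reduced faults, as is typical.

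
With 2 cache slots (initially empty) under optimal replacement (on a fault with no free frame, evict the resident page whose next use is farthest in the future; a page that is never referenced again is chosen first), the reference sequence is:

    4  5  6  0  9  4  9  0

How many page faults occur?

6

4 → miss, frames (4)
5 → miss, frames (4 5)
6 → miss, evict 5, frames (4 6)
0 → miss, evict 6, frames (4 0)
9 → miss, evict 0, frames (4 9)
4 → hit
9 → hit
0 → miss, evict 9, frames (4 0)
Page faults: 6.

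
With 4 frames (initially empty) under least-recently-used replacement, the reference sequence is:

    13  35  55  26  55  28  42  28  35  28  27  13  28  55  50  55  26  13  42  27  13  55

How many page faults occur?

16

13: miss, frames [13]
35: miss, frames [13, 35]
55: miss, frames [13, 35, 55]
26: miss, frames [13, 35, 55, 26]
55: hit
28: miss, evict 13, frames [35, 26, 55, 28]
42: miss, evict 35, frames [26, 55, 28, 42]
28: hit
35: miss, evict 26, frames [55, 42, 28, 35]
28: hit
27: miss, evict 55, frames [42, 35, 28, 27]
13: miss, evict 42, frames [35, 28, 27, 13]
28: hit
55: miss, evict 35, frames [27, 13, 28, 55]
50: miss, evict 27, frames [13, 28, 55, 50]
55: hit
26: miss, evict 13, frames [28, 50, 55, 26]
13: miss, evict 28, frames [50, 55, 26, 13]
42: miss, evict 50, frames [55, 26, 13, 42]
27: miss, evict 55, frames [26, 13, 42, 27]
13: hit
55: miss, evict 26, frames [42, 27, 13, 55]
Page faults: 16.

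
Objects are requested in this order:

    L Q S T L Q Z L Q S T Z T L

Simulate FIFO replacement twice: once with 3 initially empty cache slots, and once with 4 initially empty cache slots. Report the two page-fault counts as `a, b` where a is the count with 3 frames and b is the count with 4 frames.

10, 11

3 frames: F F F F F F F . . F F . . F → 10 faults.
4 frames: F F F F . . F F F F F F . F → 11 faults.
11 > 10: adding a frame increased faults — Belady's anomaly.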